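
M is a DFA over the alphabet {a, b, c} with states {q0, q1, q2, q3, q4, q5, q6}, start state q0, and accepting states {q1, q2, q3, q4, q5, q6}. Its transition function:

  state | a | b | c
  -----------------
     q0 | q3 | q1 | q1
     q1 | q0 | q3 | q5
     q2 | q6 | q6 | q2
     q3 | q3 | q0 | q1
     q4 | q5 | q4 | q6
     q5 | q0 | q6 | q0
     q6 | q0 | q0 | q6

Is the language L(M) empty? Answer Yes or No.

The string a is accepted: the run q0 → q3 ends in the accepting state q3.
Since at least one string is accepted, L(M) is not empty.

No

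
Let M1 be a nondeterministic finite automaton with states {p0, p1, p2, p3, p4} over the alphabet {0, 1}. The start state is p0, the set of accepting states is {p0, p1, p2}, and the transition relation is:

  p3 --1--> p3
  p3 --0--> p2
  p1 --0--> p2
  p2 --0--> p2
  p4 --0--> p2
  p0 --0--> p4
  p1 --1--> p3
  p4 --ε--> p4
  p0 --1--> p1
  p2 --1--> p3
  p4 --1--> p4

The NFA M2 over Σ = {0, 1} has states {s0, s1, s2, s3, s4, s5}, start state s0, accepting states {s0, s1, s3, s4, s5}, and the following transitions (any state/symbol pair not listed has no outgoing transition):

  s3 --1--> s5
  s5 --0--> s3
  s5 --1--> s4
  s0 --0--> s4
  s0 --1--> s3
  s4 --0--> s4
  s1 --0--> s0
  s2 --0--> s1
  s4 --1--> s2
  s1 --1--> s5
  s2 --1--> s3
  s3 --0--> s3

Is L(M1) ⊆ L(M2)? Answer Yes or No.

Exploring the product automaton M1 × M2 from the start pair (p0, s0), following both machines on each input symbol, reaches 14 state pairs: (p0, s0), (p4, s4), (p1, s3), (p2, s4), (p4, s2), (p2, s3), (p3, s5), (p3, s2), (p2, s1), (p4, s3), (p3, s4), (p3, s3), (p2, s0), (p4, s5).
M1 accepts in {p0, p1, p2} and M2 accepts in {s0, s1, s3, s4, s5}. The reachable pairs whose M1-component is accepting are (p0, s0), (p1, s3), (p2, s4), (p2, s3), (p2, s1), (p2, s0); in each of them the M2-component is accepting too, so the product for L(M1) \ L(M2) (M1-component accepting, M2-component rejecting) has no reachable accepting pair and the difference is empty.
Hence every string in L(M1) is also in L(M2).

Yes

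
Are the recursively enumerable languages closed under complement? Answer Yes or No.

No

If both L and its complement were r.e., running the two recognisers in parallel would decide L, so L would be recursive; but there are r.e. languages that are not recursive (e.g. the halting problem), and their complements are therefore not r.e.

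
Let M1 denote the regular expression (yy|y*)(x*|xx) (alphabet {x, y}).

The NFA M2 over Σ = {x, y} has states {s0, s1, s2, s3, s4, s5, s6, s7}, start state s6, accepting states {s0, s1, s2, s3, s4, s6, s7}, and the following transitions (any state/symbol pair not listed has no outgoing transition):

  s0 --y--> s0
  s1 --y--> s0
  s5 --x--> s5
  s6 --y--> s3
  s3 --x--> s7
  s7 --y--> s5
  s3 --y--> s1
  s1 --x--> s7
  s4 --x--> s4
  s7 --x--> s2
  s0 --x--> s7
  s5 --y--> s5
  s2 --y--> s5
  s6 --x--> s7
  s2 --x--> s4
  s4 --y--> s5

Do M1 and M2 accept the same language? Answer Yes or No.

Converting the expression M1 to a DFA (subset construction, then merging equivalent states) gives the minimal DFA with states {r0, r1, r2}, start state r0, accepting states {r0, r1} and transitions r0: x→r1, y→r0; r1: x→r1, y→r2; r2: x→r2, y→r2.
Exploring the product automaton M1 × M2 from the start pair (r0, s6), following both machines on each input symbol, reaches 8 state pairs: (r0, s6), (r1, s7), (r0, s3), (r1, s2), (r2, s5), (r0, s1), (r1, s4), (r0, s0).
M1 accepts in {r0, r1} and M2 accepts in {s0, s1, s2, s3, s4, s6, s7}. In every reachable pair the two components are either both accepting — (r0, s6), (r1, s7), (r0, s3), (r1, s2), (r0, s1), (r1, s4), (r0, s0) — or both non-accepting, so no string is accepted by exactly one of the machines: L(M1) \ L(M2) and L(M2) \ L(M1) are both empty.
Hence every string is accepted by M1 iff it is accepted by M2, and the two languages coincide.

Yes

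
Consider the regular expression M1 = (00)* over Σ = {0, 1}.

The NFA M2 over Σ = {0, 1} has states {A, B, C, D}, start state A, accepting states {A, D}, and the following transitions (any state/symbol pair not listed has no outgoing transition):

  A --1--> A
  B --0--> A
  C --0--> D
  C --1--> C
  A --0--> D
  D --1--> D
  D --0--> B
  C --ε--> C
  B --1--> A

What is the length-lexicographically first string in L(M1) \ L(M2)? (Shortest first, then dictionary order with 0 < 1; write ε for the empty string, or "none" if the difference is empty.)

00

The string 00 is accepted by M1 but not by M2.
No shorter string lies in the difference, and 00 is the lexicographically first length-2 string in L(M1) \ L(M2).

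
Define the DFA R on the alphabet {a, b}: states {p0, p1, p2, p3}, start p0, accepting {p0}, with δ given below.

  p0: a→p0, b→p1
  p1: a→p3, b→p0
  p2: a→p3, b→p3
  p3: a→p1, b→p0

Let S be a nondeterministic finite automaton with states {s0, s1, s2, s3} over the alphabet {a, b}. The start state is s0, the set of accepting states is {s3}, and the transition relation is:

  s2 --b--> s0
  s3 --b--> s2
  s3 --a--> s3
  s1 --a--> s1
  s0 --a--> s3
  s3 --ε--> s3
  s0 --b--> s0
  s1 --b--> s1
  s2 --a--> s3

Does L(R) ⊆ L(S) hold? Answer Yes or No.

No

The empty string ε is in L(R) but not in L(S).
So L(R) ⊄ L(S).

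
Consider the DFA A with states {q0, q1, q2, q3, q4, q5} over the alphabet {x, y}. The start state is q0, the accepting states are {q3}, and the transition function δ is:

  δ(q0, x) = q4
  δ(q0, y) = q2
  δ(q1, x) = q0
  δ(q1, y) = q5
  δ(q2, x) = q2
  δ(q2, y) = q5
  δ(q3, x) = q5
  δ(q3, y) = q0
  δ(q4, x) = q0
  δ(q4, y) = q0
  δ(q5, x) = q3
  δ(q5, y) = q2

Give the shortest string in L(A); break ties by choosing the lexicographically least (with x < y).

yyx

A breadth-first search from q0 reaches an accepting state first via the path q0 → q2 → q5 → q3 on input yyx.
No string of length < 3 is accepted (BFS exhausts all shorter strings without reaching an accepting state), and yyx is the lexicographically least accepting string of length 3.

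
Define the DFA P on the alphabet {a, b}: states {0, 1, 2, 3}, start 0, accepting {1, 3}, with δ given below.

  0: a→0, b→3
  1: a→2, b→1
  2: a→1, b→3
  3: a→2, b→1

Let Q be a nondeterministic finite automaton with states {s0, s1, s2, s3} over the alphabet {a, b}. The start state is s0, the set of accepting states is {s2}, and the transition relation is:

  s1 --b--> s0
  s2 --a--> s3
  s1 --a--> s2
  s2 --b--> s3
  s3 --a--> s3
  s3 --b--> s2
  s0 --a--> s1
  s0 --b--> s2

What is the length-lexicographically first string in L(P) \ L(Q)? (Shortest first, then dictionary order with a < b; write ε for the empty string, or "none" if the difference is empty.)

The string ab is accepted by P but not by Q.
No shorter string lies in the difference, and ab is the lexicographically first length-2 string in L(P) \ L(Q).

ab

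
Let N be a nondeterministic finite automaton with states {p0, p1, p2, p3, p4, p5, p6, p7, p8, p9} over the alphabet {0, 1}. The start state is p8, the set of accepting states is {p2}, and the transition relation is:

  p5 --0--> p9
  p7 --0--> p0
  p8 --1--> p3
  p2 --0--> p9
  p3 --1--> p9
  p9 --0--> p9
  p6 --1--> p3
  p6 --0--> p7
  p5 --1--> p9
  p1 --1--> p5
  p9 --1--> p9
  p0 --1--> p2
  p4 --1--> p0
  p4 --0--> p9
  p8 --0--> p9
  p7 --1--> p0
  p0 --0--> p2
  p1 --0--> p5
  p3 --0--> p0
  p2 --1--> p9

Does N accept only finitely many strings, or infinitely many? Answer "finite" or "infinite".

The useful states (reachable from p8 and able to reach an accepting state) are {p0, p2, p3, p8}.
Restricted to these states the transition graph has no cycle, so every accepting path has bounded length and L is finite.

finite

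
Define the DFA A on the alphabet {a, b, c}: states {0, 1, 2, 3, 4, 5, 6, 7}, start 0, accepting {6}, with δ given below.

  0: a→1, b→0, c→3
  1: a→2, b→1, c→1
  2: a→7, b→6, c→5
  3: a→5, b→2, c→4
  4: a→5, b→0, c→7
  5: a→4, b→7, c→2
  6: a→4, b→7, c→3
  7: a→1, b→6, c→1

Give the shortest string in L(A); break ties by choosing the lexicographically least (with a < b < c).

A breadth-first search from 0 reaches an accepting state first via the path 0 → 1 → 2 → 6 on input aab.
No string of length < 3 is accepted (BFS exhausts all shorter strings without reaching an accepting state), and aab is the lexicographically least accepting string of length 3.

aab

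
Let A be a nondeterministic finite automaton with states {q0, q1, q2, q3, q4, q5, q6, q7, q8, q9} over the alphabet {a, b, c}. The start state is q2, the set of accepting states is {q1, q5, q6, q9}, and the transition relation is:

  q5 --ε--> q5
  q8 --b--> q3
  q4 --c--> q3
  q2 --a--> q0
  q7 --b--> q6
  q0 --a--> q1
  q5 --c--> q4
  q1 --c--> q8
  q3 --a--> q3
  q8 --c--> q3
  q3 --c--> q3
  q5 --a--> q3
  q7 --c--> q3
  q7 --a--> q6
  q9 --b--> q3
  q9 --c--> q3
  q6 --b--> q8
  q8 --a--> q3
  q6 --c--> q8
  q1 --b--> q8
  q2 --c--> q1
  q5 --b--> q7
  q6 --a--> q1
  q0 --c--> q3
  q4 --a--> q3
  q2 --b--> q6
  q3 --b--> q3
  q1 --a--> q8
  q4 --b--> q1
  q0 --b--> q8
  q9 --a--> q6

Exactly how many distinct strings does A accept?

4

The useful subgraph on states {q0, q1, q2, q6} is acyclic, so L(A) is finite; the longest accepting path visits 3 useful states, giving maximum string length 2.
Counting accepting paths from q2 by length: 2 of length 1, 2 of length 2. Total 4.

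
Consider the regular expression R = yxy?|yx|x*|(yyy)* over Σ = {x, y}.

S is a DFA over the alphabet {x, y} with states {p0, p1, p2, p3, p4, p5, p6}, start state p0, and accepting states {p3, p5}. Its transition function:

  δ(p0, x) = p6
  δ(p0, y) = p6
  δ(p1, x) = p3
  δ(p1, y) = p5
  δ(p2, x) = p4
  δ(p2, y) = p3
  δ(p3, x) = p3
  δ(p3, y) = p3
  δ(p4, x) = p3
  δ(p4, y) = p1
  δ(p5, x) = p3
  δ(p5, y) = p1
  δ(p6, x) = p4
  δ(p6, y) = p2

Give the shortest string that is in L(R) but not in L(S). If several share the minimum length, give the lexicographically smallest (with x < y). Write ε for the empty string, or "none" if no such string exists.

ε

The empty string ε is accepted by R but not by S.
Since ε is the unique shortest string, it is the required witness.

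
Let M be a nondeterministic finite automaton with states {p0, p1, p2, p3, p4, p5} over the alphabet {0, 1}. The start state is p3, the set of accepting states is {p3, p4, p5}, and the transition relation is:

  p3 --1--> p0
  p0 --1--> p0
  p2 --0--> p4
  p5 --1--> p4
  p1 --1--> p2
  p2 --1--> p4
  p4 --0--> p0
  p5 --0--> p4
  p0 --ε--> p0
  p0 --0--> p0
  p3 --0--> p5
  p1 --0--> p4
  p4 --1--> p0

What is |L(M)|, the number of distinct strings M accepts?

The useful subgraph on states {p3, p4, p5} is acyclic, so L(M) is finite; the longest accepting path visits 3 useful states, giving maximum string length 2.
Counting accepting paths from p3 by length: 1 of length 0, 1 of length 1, 2 of length 2. Total 4.

4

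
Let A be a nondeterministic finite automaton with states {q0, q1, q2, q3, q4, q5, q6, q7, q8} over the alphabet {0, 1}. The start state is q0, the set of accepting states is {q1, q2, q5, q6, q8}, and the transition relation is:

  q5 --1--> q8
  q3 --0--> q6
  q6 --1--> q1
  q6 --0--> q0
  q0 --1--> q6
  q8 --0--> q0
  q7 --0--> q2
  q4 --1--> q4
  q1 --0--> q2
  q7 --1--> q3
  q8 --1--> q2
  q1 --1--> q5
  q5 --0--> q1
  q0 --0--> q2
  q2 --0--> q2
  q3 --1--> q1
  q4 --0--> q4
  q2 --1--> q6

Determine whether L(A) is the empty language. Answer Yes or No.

No

The string 0 is accepted: the run q0 → q2 ends in the accepting state q2.
Since at least one string is accepted, L(A) is not empty.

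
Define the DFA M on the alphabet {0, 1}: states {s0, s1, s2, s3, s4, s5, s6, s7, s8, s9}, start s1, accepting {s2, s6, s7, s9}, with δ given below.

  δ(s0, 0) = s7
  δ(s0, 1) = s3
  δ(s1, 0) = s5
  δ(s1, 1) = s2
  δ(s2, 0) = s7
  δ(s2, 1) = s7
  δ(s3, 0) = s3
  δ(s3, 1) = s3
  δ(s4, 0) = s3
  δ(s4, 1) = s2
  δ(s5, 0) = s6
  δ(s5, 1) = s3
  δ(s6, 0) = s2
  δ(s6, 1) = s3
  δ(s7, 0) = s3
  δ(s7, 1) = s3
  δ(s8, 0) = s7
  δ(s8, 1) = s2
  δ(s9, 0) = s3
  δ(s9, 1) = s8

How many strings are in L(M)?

The useful subgraph on states {s1, s2, s5, s6, s7} is acyclic, so L(M) is finite; the longest accepting path visits 5 useful states, giving maximum string length 4.
Counting accepting paths from s1 by length: 1 of length 1, 3 of length 2, 1 of length 3, 2 of length 4. Total 7.

7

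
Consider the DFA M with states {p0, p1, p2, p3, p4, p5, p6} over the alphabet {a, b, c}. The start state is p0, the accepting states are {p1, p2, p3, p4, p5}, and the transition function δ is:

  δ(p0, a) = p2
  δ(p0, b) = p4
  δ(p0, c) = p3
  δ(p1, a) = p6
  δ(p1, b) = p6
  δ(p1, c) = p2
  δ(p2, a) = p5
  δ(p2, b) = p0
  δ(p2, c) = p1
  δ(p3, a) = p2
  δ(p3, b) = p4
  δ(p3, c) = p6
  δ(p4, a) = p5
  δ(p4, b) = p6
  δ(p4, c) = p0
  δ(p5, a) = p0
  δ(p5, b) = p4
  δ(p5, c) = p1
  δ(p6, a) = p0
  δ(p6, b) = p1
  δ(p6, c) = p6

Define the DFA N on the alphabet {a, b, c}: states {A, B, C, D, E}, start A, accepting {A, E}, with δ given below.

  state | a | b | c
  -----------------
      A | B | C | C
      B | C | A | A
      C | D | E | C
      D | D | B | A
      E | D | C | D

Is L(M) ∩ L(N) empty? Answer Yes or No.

No

The string ac is accepted by both M and N.
Hence L(M) ∩ L(N) ≠ ∅.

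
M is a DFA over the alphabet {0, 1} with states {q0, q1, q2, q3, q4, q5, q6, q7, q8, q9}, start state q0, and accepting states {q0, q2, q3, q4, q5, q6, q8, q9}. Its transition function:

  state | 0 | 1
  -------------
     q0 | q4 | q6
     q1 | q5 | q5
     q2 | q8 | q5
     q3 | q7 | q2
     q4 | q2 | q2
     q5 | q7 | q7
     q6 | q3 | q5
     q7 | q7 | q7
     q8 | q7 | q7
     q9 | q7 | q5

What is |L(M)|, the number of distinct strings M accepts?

The useful subgraph on states {q0, q2, q3, q4, q5, q6, q8} is acyclic, so L(M) is finite; the longest accepting path visits 5 useful states, giving maximum string length 4.
Counting accepting paths from q0 by length: 1 of length 0, 2 of length 1, 4 of length 2, 5 of length 3, 2 of length 4. Total 14.

14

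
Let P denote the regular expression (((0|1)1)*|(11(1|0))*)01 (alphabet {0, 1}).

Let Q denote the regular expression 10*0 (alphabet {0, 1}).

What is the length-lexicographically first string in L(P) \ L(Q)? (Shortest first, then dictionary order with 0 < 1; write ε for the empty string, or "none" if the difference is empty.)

01

The string 01 is accepted by P but not by Q.
No shorter string lies in the difference, and 01 is the lexicographically first length-2 string in L(P) \ L(Q).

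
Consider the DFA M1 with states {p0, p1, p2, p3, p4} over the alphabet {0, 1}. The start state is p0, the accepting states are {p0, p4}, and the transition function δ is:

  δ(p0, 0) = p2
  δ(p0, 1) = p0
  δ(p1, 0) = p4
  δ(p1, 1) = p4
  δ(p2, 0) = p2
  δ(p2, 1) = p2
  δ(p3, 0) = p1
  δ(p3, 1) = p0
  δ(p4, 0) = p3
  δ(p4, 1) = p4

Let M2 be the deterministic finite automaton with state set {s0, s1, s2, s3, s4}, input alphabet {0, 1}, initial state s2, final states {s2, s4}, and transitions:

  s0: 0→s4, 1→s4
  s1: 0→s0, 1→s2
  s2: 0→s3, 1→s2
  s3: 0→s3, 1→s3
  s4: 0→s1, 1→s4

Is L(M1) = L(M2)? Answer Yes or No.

Yes

Exploring the product automaton M1 × M2 from the start pair (p0, s2), following both machines on each input symbol, reaches 2 state pairs: (p0, s2), (p2, s3).
M1 accepts in {p0, p4} and M2 accepts in {s2, s4}. In every reachable pair the two components are either both accepting — (p0, s2) — or both non-accepting, so no string is accepted by exactly one of the machines: L(M1) \ L(M2) and L(M2) \ L(M1) are both empty.
Hence every string is accepted by M1 iff it is accepted by M2, and the two languages coincide.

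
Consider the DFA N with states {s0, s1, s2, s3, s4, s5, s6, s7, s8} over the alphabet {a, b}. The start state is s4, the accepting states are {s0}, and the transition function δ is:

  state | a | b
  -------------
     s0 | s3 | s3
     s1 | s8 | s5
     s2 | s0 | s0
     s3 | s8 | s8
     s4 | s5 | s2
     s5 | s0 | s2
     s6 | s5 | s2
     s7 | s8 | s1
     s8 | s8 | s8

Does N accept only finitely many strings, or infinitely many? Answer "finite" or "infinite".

The useful states (reachable from s4 and able to reach an accepting state) are {s0, s2, s4, s5}.
Restricted to these states the transition graph has no cycle, so every accepting path has bounded length and L is finite.

finite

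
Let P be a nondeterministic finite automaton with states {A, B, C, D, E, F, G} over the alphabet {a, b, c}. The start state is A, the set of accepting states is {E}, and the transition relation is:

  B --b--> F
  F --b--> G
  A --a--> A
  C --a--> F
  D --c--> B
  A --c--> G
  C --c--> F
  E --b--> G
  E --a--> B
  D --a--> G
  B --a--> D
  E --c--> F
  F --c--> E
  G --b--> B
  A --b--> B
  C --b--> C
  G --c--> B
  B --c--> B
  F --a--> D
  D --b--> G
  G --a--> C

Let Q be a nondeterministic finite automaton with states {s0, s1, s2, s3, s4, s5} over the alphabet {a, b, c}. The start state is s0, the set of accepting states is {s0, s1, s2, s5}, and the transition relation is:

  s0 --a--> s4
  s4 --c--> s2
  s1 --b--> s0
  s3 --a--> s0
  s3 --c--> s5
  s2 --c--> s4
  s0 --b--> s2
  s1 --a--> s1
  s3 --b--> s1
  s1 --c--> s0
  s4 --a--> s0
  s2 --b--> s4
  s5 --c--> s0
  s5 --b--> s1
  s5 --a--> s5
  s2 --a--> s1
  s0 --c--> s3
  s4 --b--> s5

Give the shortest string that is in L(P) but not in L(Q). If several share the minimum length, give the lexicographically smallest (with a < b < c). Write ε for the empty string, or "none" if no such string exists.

cbbc

The string cbbc is accepted by P but not by Q.
No shorter string lies in the difference, and cbbc is the lexicographically first length-4 string in L(P) \ L(Q).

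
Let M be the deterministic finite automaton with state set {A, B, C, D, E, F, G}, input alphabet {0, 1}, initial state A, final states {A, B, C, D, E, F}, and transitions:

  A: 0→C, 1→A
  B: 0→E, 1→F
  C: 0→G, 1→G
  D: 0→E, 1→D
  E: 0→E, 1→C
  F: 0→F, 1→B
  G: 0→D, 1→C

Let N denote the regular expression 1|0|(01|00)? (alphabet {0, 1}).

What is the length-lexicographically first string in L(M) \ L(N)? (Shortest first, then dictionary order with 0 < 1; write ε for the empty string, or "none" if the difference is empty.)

The string 10 is accepted by M but not by N.
No shorter string lies in the difference, and 10 is the lexicographically first length-2 string in L(M) \ L(N).

10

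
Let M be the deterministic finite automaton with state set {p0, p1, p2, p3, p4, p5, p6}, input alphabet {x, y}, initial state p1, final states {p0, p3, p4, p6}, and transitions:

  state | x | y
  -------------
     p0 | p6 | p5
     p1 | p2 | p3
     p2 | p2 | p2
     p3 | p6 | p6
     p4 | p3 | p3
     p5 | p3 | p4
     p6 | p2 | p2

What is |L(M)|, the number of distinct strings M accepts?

The useful subgraph on states {p1, p3, p6} is acyclic, so L(M) is finite; the longest accepting path visits 3 useful states, giving maximum string length 2.
Counting accepting paths from p1 by length: 1 of length 1, 2 of length 2. Total 3.

3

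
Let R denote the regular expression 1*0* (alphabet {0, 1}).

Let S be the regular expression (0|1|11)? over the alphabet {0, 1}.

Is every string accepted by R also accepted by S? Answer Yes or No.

No

The string 00 is in L(R) but not in L(S).
So L(R) ⊄ L(S).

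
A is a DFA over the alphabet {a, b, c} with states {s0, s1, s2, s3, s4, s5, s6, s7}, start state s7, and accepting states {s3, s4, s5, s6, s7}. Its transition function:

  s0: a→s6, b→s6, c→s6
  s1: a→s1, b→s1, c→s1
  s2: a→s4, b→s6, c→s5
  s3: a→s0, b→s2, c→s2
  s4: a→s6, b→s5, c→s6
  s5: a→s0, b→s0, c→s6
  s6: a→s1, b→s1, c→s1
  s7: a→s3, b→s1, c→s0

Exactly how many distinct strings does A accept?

The useful subgraph on states {s0, s2, s3, s4, s5, s6, s7} is acyclic, so L(A) is finite; the longest accepting path visits 7 useful states, giving maximum string length 6.
Counting accepting paths from s7 by length: 1 of length 0, 1 of length 1, 3 of length 2, 9 of length 3, 8 of length 4, 14 of length 5, 12 of length 6. Total 48.

48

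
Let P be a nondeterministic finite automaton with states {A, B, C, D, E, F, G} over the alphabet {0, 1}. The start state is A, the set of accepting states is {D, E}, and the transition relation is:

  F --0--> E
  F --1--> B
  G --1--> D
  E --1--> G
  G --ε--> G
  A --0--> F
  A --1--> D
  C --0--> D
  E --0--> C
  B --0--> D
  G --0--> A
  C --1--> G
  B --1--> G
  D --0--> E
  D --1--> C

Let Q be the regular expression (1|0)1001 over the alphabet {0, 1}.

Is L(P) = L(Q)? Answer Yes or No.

No

The string 1 is accepted by P but rejected by Q.
So L(P) ≠ L(Q).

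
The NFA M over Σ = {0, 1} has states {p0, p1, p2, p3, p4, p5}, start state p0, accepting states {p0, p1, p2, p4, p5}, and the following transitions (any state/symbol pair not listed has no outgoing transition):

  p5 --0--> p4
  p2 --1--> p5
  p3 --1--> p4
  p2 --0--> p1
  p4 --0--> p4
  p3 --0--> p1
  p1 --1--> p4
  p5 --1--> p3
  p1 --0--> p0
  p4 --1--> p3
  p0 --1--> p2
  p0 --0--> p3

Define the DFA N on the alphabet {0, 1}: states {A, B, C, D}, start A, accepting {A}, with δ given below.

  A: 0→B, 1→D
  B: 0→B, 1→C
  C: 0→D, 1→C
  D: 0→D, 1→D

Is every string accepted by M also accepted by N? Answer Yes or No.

The string 1 is in L(M) but not in L(N).
So L(M) ⊄ L(N).

No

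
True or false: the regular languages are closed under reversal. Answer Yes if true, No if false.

Yes

Reverse every transition of an NFA for L, make the old start state the unique accepting state, and add a fresh start state with ε-moves to the old accepting states; this NFA accepts Lᴿ.
So the regular languages are closed under reversal.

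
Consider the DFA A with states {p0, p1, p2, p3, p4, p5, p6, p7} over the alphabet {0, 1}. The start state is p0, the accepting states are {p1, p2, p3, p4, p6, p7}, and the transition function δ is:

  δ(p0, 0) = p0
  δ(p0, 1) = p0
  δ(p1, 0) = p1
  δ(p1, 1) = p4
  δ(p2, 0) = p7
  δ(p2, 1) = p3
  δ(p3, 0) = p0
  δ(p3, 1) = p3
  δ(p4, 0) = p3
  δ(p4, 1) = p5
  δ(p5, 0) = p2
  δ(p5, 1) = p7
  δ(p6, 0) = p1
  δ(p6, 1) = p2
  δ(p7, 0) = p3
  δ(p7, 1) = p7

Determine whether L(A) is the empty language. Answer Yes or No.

Yes

The states reachable from the start state are {p0}.
None of the accepting states {p1, p2, p3, p4, p6, p7} is reachable, so no string is accepted and L(A) = ∅.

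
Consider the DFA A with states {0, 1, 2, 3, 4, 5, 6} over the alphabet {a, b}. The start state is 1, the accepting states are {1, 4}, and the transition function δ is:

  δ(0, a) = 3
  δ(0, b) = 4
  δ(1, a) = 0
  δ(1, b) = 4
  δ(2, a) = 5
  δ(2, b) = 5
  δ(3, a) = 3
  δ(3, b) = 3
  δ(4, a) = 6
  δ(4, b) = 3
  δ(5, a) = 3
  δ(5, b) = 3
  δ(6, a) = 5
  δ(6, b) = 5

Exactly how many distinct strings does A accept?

3

The useful subgraph on states {0, 1, 4} is acyclic, so L(A) is finite; the longest accepting path visits 3 useful states, giving maximum string length 2.
Counting accepting paths from 1 by length: 1 of length 0, 1 of length 1, 1 of length 2. Total 3.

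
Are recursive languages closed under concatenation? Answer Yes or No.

Yes

For an input of length n, try each of the n+1 split points, running the decider for L₁ on the prefix and the decider for L₂ on the suffix; accept if some split succeeds. Finitely many halting sub-runs, so this decides L₁L₂.
So the recursive languages are closed under concatenation.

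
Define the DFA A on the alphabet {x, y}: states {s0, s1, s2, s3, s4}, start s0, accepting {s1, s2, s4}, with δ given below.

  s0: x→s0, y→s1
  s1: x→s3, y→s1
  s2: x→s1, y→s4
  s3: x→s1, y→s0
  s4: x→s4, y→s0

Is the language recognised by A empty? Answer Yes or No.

No

The string y is accepted: the run s0 → s1 ends in the accepting state s1.
Since at least one string is accepted, L(A) is not empty.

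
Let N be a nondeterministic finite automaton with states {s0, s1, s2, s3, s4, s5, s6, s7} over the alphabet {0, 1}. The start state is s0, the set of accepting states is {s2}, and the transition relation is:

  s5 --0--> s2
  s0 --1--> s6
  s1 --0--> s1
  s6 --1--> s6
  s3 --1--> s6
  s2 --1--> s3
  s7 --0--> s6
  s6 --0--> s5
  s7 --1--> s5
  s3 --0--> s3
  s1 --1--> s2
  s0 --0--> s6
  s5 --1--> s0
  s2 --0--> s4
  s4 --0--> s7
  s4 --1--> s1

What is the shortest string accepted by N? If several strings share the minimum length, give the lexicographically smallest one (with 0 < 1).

A breadth-first search from s0 reaches an accepting state first via the path s0 → s6 → s5 → s2 on input 000.
No string of length < 3 is accepted (BFS exhausts all shorter strings without reaching an accepting state), and 000 is the lexicographically least accepting string of length 3.

000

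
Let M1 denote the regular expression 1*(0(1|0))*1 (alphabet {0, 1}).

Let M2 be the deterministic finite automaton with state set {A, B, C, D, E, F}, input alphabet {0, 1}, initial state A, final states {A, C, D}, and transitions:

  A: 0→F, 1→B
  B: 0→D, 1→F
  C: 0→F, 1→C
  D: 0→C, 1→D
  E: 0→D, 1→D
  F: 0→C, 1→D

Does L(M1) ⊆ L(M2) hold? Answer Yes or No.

The string 1 is in L(M1) but not in L(M2).
So L(M1) ⊄ L(M2).

No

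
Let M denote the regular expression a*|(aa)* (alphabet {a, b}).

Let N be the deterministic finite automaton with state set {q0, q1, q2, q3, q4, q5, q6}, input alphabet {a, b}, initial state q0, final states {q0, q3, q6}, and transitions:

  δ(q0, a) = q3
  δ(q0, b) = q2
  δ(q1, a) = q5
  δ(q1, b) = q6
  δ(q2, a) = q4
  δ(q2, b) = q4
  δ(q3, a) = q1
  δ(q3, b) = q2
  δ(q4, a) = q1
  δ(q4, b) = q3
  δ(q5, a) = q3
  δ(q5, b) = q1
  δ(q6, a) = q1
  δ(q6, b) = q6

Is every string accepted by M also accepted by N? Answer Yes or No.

No

The string aa is in L(M) but not in L(N).
So L(M) ⊄ L(N).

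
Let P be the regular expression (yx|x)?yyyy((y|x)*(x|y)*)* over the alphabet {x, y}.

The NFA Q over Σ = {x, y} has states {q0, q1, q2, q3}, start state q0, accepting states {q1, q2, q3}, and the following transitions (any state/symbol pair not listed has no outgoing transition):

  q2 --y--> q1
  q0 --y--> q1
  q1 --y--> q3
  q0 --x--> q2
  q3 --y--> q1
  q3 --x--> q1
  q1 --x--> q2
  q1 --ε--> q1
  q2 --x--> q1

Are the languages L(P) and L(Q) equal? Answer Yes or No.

The string x is accepted by Q but rejected by P.
So L(P) ≠ L(Q).

No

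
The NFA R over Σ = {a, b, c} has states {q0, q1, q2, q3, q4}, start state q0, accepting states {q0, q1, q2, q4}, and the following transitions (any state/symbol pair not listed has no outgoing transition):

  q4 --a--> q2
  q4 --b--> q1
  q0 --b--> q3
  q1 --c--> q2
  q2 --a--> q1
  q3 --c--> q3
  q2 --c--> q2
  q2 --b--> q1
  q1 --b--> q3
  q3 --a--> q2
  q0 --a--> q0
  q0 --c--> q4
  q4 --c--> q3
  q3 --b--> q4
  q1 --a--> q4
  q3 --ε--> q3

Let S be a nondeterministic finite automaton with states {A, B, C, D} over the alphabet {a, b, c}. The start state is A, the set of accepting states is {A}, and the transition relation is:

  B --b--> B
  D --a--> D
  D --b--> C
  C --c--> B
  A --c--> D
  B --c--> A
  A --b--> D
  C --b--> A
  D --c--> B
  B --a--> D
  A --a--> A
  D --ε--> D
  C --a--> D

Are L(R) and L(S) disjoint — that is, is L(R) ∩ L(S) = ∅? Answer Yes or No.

The empty string ε is accepted by both R and S.
Hence L(R) ∩ L(S) ≠ ∅.

No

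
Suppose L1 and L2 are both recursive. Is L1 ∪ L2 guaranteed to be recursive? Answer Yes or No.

Yes

Run a decider for L₁ and then a decider for L₂ on the input and accept if either accepts; both sub-runs halt, so this is again a decider.
So the recursive languages are closed under union.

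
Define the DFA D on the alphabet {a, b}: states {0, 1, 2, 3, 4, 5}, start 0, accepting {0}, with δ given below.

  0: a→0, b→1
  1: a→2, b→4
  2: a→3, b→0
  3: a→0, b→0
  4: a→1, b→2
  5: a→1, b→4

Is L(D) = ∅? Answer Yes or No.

No

The empty string ε is accepted: the run 0 ends in the accepting state 0.
Since at least one string is accepted, L(D) is not empty.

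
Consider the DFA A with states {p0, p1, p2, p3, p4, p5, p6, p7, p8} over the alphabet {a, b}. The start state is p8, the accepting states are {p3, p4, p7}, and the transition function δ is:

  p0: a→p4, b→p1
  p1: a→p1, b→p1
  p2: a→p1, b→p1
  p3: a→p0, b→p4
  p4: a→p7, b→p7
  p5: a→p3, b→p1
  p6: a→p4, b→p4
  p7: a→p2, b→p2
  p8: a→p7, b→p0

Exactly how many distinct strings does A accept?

The useful subgraph on states {p0, p4, p7, p8} is acyclic, so L(A) is finite; the longest accepting path visits 4 useful states, giving maximum string length 3.
Counting accepting paths from p8 by length: 1 of length 1, 1 of length 2, 2 of length 3. Total 4.

4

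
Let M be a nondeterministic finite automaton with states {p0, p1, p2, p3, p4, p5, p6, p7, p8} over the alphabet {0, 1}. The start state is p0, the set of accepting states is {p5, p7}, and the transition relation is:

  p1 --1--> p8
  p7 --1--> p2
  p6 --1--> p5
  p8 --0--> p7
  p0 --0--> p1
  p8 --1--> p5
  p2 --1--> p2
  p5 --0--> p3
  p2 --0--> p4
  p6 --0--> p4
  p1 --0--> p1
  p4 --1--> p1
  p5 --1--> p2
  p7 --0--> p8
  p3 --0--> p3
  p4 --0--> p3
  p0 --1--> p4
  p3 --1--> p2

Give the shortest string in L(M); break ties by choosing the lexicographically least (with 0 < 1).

010

A breadth-first search from p0 reaches an accepting state first via the path p0 → p1 → p8 → p7 on input 010.
No string of length < 3 is accepted (BFS exhausts all shorter strings without reaching an accepting state), and 010 is the lexicographically least accepting string of length 3.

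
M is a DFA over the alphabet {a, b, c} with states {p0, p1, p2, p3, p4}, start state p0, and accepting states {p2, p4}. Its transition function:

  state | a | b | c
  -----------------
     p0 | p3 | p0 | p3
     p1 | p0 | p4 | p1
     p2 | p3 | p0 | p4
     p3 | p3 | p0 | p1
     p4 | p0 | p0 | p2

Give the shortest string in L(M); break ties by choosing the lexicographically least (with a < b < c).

A breadth-first search from p0 reaches an accepting state first via the path p0 → p3 → p1 → p4 on input acb.
No string of length < 3 is accepted (BFS exhausts all shorter strings without reaching an accepting state), and acb is the lexicographically least accepting string of length 3.

acb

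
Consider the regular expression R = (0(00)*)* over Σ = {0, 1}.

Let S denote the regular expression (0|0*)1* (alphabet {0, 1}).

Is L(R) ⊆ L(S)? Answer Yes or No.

Converting the expression R to a DFA (subset construction, then merging equivalent states) gives the minimal DFA with states {r0, r1}, start state r0, accepting states {r0} and transitions r0: 0→r0, 1→r1; r1: 0→r1, 1→r1.
Converting the expression S to a DFA (subset construction, then merging equivalent states) gives the minimal DFA with states {s0, s1, s2}, start state s0, accepting states {s0, s1} and transitions s0: 0→s0, 1→s1; s1: 0→s2, 1→s1; s2: 0→s2, 1→s2.
Exploring the product automaton R × S from the start pair (r0, s0), following both machines on each input symbol, reaches 3 state pairs: (r0, s0), (r1, s1), (r1, s2).
R accepts in {r0} and S accepts in {s0, s1}. The reachable pairs whose R-component is accepting are (r0, s0); in each of them the S-component is accepting too, so the product for L(R) \ L(S) (R-component accepting, S-component rejecting) has no reachable accepting pair and the difference is empty.
Hence every string in L(R) is also in L(S).

Yes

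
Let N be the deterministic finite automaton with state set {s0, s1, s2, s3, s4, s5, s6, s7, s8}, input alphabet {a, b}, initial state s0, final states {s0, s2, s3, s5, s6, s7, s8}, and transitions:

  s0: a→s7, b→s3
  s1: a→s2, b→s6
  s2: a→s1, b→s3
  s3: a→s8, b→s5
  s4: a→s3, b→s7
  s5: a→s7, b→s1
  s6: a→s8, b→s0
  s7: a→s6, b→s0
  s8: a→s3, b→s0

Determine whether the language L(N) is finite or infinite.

State s0 is reachable from the start and can reach an accepting state, and it lies on the cycle s0 → s3 → s8 → s0.
Traversing that cycle any number of times yields accepted strings of unbounded length, so the language is infinite.

infinite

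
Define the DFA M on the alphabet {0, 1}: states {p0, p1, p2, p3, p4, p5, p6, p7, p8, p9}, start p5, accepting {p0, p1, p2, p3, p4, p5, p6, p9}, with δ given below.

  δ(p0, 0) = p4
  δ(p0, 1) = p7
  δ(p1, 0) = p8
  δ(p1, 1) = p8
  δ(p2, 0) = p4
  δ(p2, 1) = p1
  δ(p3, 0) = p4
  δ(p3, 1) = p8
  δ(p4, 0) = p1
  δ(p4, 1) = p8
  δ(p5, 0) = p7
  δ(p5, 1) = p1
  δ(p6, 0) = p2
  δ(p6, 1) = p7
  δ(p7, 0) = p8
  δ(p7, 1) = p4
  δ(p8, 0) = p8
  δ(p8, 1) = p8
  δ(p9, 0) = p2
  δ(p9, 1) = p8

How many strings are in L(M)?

4

The useful subgraph on states {p1, p4, p5, p7} is acyclic, so L(M) is finite; the longest accepting path visits 4 useful states, giving maximum string length 3.
Counting accepting paths from p5 by length: 1 of length 0, 1 of length 1, 1 of length 2, 1 of length 3. Total 4.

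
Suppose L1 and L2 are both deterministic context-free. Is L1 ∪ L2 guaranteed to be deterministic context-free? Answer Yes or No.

{aⁿbⁿ : n≥0} and {aⁿb²ⁿ : n≥0} are each accepted by a deterministic PDA (push the a's; pop one per b, respectively one per two b's), but their union U is not. Suppose a DPDA M accepted U. Being deterministic, M has a single run on aⁿb²ⁿ, and since aⁿbⁿ ∈ U that run passes through an accepting configuration right after consuming the prefix aⁿbⁿ and then goes on to accept again after n more b's. Build an ordinary (nondeterministic) PDA M′ that simulates M on a's and b's and, at any moment when M is in an accepting state, may switch to a second mode in which it reads only c's, feeding each c to M as a b; M′ accepts when M does. Then M′ accepts aⁱbʲcᵏ (k≥1) exactly when both aⁱbʲ ∈ U and aⁱbʲ⁺ᵏ ∈ U, and checking the four cases (i=j or j=2i, combined with j+k=i or j+k=2i) leaves only i=j=k: so L(M′) ∩ a*b*c⁺ = {aⁿbⁿcⁿ : n≥1} would be context-free, which it is not (pumping lemma) — contradiction. (The union is an unambiguous CFL; it is determinism, not unambiguity, that fails.)

No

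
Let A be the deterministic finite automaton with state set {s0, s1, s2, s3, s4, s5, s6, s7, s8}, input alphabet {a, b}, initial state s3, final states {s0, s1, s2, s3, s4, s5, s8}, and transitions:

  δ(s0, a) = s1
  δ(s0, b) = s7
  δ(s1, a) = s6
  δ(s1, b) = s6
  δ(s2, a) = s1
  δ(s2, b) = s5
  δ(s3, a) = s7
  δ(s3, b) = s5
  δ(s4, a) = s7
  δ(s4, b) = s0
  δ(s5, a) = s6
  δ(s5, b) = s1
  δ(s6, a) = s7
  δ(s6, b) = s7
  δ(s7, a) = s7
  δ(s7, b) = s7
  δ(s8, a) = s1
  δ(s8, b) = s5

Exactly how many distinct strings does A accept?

The useful subgraph on states {s1, s3, s5} is acyclic, so L(A) is finite; the longest accepting path visits 3 useful states, giving maximum string length 2.
Counting accepting paths from s3 by length: 1 of length 0, 1 of length 1, 1 of length 2. Total 3.

3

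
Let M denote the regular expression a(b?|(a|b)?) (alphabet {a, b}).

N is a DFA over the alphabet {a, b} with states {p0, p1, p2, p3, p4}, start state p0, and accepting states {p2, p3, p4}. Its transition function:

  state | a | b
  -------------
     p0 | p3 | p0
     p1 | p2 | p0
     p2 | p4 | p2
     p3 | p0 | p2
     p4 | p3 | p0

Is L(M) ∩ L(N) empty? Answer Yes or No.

The string a is accepted by both M and N.
Hence L(M) ∩ L(N) ≠ ∅.

No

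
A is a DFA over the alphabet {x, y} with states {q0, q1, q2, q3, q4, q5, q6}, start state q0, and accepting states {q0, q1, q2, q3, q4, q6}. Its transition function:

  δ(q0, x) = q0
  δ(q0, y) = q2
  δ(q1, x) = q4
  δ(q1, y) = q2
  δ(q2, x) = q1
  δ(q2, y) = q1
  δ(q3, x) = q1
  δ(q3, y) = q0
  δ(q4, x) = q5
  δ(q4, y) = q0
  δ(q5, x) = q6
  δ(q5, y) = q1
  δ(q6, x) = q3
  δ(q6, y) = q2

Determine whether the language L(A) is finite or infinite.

State q0 is reachable from the start and can reach an accepting state, and it lies on the cycle q0 → q0.
Traversing that cycle any number of times yields accepted strings of unbounded length, so the language is infinite.

infinite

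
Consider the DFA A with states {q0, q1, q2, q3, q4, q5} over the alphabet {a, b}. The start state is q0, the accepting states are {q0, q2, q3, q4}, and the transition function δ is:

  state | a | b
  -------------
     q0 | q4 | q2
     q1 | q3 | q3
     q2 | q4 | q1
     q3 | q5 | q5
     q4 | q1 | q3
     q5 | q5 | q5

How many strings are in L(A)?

12

The useful subgraph on states {q0, q1, q2, q3, q4} is acyclic, so L(A) is finite; the longest accepting path visits 5 useful states, giving maximum string length 4.
Counting accepting paths from q0 by length: 1 of length 0, 2 of length 1, 2 of length 2, 5 of length 3, 2 of length 4. Total 12.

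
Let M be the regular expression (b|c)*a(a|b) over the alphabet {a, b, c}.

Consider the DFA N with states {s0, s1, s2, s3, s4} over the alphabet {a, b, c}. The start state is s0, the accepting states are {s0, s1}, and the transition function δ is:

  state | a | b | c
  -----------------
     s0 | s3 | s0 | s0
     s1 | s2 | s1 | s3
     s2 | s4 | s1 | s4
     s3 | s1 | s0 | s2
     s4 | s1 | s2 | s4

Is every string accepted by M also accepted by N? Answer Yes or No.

Converting the expression M to a DFA (subset construction, then merging equivalent states) gives the minimal DFA with states {m0, m1, m2, m3}, start state m0, accepting states {m2} and transitions m0: a→m1, b→m0, c→m0; m1: a→m2, b→m2, c→m3; m2: a→m3, b→m3, c→m3; m3: a→m3, b→m3, c→m3.
Exploring the product automaton M × N from the start pair (m0, s0), following both machines on each input symbol, reaches 9 state pairs: (m0, s0), (m1, s3), (m2, s1), (m2, s0), (m3, s2), (m3, s1), (m3, s3), (m3, s0), (m3, s4).
M accepts in {m2} and N accepts in {s0, s1}. The reachable pairs whose M-component is accepting are (m2, s1), (m2, s0); in each of them the N-component is accepting too, so the product for L(M) \ L(N) (M-component accepting, N-component rejecting) has no reachable accepting pair and the difference is empty.
Hence every string in L(M) is also in L(N).

Yes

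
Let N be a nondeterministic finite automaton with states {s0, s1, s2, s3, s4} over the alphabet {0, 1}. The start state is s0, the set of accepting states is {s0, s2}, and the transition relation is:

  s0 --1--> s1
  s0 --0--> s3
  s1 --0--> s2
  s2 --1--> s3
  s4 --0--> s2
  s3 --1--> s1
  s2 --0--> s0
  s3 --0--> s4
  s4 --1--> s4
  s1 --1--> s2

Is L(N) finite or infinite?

infinite

State s0 is reachable from the start and can reach an accepting state, and it lies on the cycle s0 → s1 → s2 → s0.
Traversing that cycle any number of times yields accepted strings of unbounded length, so the language is infinite.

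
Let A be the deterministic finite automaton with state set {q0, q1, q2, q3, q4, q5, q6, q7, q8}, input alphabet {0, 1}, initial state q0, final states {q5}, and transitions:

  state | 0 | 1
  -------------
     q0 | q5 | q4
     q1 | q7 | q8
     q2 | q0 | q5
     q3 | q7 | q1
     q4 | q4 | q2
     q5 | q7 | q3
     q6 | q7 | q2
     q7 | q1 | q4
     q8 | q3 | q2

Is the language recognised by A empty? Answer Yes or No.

No

The string 0 is accepted: the run q0 → q5 ends in the accepting state q5.
Since at least one string is accepted, L(A) is not empty.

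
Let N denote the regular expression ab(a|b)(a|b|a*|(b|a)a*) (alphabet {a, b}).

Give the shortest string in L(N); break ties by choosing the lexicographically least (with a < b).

aba

By inspection of the expression, no string of length less than 3 matches, and aba is the lexicographically first match of length 3.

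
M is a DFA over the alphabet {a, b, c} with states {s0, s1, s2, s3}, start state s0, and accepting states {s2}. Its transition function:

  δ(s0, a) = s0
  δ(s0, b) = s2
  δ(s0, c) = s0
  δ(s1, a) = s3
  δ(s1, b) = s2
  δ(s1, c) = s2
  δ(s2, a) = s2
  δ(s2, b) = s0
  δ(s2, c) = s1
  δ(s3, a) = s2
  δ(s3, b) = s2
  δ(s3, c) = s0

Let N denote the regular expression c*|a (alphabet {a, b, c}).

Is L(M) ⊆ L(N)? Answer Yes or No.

No

The string b is in L(M) but not in L(N).
So L(M) ⊄ L(N).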